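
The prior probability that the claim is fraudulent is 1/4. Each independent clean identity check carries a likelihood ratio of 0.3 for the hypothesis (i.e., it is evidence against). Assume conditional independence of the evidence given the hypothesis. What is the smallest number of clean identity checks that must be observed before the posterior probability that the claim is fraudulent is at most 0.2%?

Prior odds = 0.25/0.75 = 1/3.
Likelihood ratio per clean identity check = 0.3.
Target odds: 0.002 ÷ 0.998 = 1/499.
Need (1/3) × 0.3ⁿ ≤ 1/499, i.e. 0.3ⁿ ≤ 3/499.
0.3⁴ = 0.0081 is still above 3/499 but 0.3⁵ = 243/100000 is at or below it, so n = 5.

5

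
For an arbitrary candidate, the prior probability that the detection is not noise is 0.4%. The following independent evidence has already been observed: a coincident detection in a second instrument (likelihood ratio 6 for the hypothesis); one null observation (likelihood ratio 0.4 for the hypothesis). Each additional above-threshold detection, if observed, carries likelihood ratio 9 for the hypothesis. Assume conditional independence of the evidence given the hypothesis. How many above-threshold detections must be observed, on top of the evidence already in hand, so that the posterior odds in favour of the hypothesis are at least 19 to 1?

4

Prior odds = 0.004/0.996 = 1/249.
Combined Bayes factor of the evidence already in hand = 6 × 0.4 = 2.4.
Odds after that evidence = (1/249) × 2.4 = 4/415.
Target odds = 19.
Need 9ⁿ ≥ 19 ÷ (4/415) = 1971.25.
9³ = 729 falls short of 1971.25 but 9⁴ = 6561 reaches it, so n = 4.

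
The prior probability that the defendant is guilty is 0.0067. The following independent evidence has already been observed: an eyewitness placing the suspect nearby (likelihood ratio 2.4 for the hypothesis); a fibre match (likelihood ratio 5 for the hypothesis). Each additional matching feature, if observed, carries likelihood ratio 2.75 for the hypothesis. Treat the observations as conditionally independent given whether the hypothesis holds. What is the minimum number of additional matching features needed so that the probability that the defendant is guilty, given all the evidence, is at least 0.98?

7

Prior odds = 0.0067/0.9933 = 67/9933.
Combined Bayes factor of the evidence already in hand = 2.4 × 5 = 12.
Odds after that evidence = (67/9933) × 12 = 268/3311.
Target odds = 0.98/0.02 = 49.
Need 2.75ⁿ ≥ 49 ÷ (268/3311) = 162239/268.
2.75⁶ = 1771561/4096 falls short of 162239/268 but 2.75⁷ = 19487171/16384 reaches it, so n = 7.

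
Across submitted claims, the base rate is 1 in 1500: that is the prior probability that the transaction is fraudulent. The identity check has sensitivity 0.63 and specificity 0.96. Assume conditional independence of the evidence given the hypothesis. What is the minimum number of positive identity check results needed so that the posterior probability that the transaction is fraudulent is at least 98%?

5

Prior odds: (1/1500) ÷ (1499/1500) = 1/1499.
False-positive rate = 1 − 0.96 = 0.04; likelihood ratio of a positive = 0.63/0.04 = 15.75.
Target odds: 0.98 ÷ 0.02 = 49.
Require 15.75ⁿ ≥ 49 ÷ (1/1499) = 73451.
15.75⁴ = 15752961/256 falls short of 73451 but 15.75⁵ = 992436543/1024 reaches it, so n = 5.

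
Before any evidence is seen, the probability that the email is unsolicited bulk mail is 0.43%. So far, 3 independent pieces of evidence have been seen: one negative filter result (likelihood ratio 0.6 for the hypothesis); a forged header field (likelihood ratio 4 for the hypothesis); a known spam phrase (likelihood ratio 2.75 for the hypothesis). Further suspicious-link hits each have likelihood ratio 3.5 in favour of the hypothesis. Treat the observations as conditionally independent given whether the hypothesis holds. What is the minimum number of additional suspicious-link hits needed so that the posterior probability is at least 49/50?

6

Prior odds = 0.0043/0.9957 = 43/9957.
Combined Bayes factor of the evidence already in hand = 0.6 × 4 × 2.75 = 6.6.
Odds after that evidence = (43/9957) × 6.6 = 473/16595.
Target odds = 0.98/0.02 = 49.
Need 3.5ⁿ ≥ 49 ÷ (473/16595) = 813155/473.
3.5⁵ = 525.21875 falls short of 813155/473 but 3.5⁶ = 1838.265625 reaches it, so n = 6.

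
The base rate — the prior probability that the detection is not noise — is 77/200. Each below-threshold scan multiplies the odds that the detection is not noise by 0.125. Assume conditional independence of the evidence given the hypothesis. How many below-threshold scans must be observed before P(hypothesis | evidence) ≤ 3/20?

1

Prior odds = 0.385/0.615 = 77/123.
Likelihood ratio per below-threshold scan = 0.125.
Target posterior odds = 0.15/0.85 = 3/17.
Require 0.125ⁿ ≤ 3/17 ÷ (77/123) = 369/1309.
0.125¹ = 0.125, which is already at or below the required 369/1309; so n = 1.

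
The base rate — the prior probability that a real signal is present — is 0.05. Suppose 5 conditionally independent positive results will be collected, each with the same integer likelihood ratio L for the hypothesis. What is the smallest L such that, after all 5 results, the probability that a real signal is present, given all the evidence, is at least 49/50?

Prior odds = 0.05/0.95 = 1/19.
Target odds = 0.98/0.02 = 49.
Need L⁵ ≥ 49 ÷ (1/19) = 931.
3⁵ = 243 < 931 ≤ 1024 = 4⁵, so L = 4.

4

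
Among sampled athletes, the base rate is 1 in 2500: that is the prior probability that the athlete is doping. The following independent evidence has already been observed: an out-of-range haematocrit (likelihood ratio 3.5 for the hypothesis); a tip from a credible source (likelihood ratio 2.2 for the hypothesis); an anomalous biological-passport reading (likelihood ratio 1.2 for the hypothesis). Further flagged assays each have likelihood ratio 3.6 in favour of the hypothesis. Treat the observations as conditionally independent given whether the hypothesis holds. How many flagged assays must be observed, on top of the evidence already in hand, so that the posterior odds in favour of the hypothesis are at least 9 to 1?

7

Prior odds = 0.0004/0.9996 = 1/2499.
Combined Bayes factor of the evidence already in hand = 3.5 × 2.2 × 1.2 = 9.24.
Odds after that evidence = (1/2499) × 9.24 = 11/2975.
Target odds = 9.
Need 3.6ⁿ ≥ 9 ÷ (11/2975) = 26775/11.
3.6⁶ = 34012224/15625 falls short of 26775/11 but 3.6⁷ = 612220032/78125 reaches it, so n = 7.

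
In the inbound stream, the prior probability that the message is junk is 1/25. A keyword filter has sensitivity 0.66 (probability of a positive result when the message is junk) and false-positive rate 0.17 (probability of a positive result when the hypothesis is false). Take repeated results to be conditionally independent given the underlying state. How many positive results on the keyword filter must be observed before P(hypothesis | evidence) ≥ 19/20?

Prior odds = 0.04/0.96 = 1/24.
Likelihood ratio of a positive result = 0.66/0.17 = 66/17.
Target odds: 0.95 ÷ 0.05 = 19.
Require (66/17)ⁿ ≥ 19 ÷ (1/24) = 456.
(66/17)⁴ = 18974736/83521 falls short of 456 but (66/17)⁵ ≈882.013 reaches it, so n = 5.

5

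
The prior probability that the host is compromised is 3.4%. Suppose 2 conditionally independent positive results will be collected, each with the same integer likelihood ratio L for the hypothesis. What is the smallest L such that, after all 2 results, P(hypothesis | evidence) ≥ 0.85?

Prior odds = 0.034/0.966 = 17/483.
Target odds = 0.85/0.15 = 17/3.
Need L² ≥ 17/3 ÷ (17/483) = 161.
12² = 144 < 161 ≤ 169 = 13², so L = 13.

13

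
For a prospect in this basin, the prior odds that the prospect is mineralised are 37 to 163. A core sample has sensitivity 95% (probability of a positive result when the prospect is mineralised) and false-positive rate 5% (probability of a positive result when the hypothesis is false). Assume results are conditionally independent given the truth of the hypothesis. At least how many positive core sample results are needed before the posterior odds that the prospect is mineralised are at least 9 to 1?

Prior odds = 37/163.
Likelihood ratio of a positive result = 0.95/0.05 = 19.
Target odds = 9.
Require 19ⁿ ≥ 9 ÷ (37/163) = 1467/37.
19¹ = 19 falls short of 1467/37 but 19² = 361 reaches it, so n = 2.

2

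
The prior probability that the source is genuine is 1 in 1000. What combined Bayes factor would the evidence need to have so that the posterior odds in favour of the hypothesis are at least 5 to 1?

4995

Prior odds = 0.001/0.999 = 1/999.
Target odds = 5.
Required Bayes factor = 5 ÷ (1/999) = 4995.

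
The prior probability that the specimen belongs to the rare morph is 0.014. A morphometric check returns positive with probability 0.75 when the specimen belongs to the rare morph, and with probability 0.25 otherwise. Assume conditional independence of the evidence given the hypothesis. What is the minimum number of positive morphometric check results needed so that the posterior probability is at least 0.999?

Prior odds: 0.014 ÷ 0.986 = 7/493.
Likelihood ratio of a positive result = 0.75/0.25 = 3.
Target odds: 0.999 ÷ 0.001 = 999.
Need (7/493) × 3ⁿ ≥ 999, i.e. 3ⁿ ≥ 492507/7.
3¹⁰ = 59049 falls short of 492507/7 but 3¹¹ = 177147 reaches it, so n = 11.

11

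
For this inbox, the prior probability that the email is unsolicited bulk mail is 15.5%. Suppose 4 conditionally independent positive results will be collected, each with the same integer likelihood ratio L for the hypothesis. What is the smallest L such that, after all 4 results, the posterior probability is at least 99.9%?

Prior odds = 0.155/0.845 = 31/169.
Target odds = 0.999/0.001 = 999.
Need L⁴ ≥ 999 ÷ (31/169) = 168831/31.
8⁴ = 4096 < 168831/31 ≤ 6561 = 9⁴, so L = 9.

9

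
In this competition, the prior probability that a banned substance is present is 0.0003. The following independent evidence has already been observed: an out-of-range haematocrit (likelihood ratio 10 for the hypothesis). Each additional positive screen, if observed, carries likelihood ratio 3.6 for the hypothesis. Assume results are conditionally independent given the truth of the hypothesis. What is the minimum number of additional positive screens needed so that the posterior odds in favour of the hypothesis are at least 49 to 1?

Prior odds = 0.0003/0.9997 = 3/9997.
Bayes factor of the evidence already in hand = 10.
Odds after that evidence = (3/9997) × 10 = 30/9997.
Target odds = 49.
Need 3.6ⁿ ≥ 49 ÷ (30/9997) = 489853/30.
3.6⁷ = 612220032/78125 falls short of 489853/30 but 3.6⁸ ≈28211.1 reaches it, so n = 8.

8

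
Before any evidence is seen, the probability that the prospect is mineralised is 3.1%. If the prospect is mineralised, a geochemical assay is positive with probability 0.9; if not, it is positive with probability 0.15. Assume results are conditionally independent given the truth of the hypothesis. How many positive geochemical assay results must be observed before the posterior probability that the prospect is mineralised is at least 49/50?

Prior odds = 0.031/0.969 = 31/969.
Likelihood ratio of a positive = 0.9/0.15 = 6.
Target posterior odds = 0.98/0.02 = 49.
Need (31/969) × 6ⁿ ≥ 49, i.e. 6ⁿ ≥ 47481/31.
6⁴ = 1296 falls short of 47481/31 but 6⁵ = 7776 reaches it, so n = 5.

5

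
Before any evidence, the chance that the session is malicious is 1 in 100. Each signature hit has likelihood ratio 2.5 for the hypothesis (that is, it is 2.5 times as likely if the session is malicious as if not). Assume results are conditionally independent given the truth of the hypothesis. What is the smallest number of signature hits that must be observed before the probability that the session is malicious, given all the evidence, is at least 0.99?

Prior odds: 0.01 ÷ 0.99 = 1/99.
Likelihood ratio per signature hit = 2.5.
Target odds: 0.99 ÷ 0.01 = 99.
Need (1/99) × 2.5ⁿ ≥ 99, i.e. 2.5ⁿ ≥ 9801.
2.5¹⁰ = 9765625/1024 falls short of 9801 but 2.5¹¹ = 48828125/2048 reaches it, so n = 11.

11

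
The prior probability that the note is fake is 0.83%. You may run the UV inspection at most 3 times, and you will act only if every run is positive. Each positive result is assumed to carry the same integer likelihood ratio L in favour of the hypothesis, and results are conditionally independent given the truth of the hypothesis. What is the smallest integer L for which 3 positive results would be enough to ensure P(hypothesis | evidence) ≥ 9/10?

11

Prior odds = 0.0083/0.9917 = 83/9917.
Target odds = 0.9/0.1 = 9.
Need L³ ≥ 9 ÷ (83/9917) = 89253/83.
10³ = 1000 < 89253/83 ≤ 1331 = 11³, so L = 11.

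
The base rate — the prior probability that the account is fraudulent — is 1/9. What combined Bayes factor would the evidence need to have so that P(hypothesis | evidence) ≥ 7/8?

Prior odds = (1/9)/(8/9) = 0.125.
Target odds = 0.875/0.125 = 7.
Required Bayes factor = 7 ÷ 0.125 = 56.

56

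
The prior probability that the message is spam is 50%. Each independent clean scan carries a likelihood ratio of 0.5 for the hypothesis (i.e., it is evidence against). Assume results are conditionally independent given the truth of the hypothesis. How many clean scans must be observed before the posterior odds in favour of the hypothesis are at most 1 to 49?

Prior odds: 0.5 ÷ 0.5 = 1.
Likelihood ratio per clean scan = 0.5.
Target odds = 1/49.
Need 1 × 0.5ⁿ ≤ 1/49, i.e. 0.5ⁿ ≤ 1/49.
0.5⁵ = 0.03125 is still above 1/49 but 0.5⁶ = 0.015625 is at or below it, so n = 6.

6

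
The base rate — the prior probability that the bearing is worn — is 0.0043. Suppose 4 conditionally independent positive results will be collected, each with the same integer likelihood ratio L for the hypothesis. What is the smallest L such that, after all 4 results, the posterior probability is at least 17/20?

7

Prior odds = 0.0043/0.9957 = 43/9957.
Target odds = 0.85/0.15 = 17/3.
Need L⁴ ≥ 17/3 ÷ (43/9957) = 56423/43.
6⁴ = 1296 < 56423/43 ≤ 2401 = 7⁴, so L = 7.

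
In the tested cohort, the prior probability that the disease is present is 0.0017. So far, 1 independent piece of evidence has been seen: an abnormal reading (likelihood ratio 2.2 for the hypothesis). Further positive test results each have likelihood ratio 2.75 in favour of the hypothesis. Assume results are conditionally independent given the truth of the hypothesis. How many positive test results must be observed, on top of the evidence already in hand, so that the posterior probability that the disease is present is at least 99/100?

11

Prior odds = 0.0017/0.9983 = 17/9983.
Bayes factor of the evidence already in hand = 2.2.
Odds after that evidence = (17/9983) × 2.2 = 187/49915.
Target odds = 0.99/0.01 = 99.
Need 2.75ⁿ ≥ 99 ÷ (187/49915) = 449235/17.
2.75¹⁰ ≈24735.9 falls short of 449235/17 but 2.75¹¹ ≈68023.6 reaches it, so n = 11.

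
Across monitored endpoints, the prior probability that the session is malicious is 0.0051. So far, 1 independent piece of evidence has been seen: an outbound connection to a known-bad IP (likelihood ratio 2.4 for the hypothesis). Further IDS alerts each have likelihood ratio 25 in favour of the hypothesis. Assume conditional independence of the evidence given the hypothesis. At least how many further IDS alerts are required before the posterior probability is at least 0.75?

2

Prior odds = 0.0051/0.9949 = 51/9949.
Bayes factor of the evidence already in hand = 2.4.
Odds after that evidence = (51/9949) × 2.4 = 612/49745.
Target odds = 0.75/0.25 = 3.
Need 25ⁿ ≥ 3 ÷ (612/49745) = 49745/204.
25¹ = 25 falls short of 49745/204 but 25² = 625 reaches it, so n = 2.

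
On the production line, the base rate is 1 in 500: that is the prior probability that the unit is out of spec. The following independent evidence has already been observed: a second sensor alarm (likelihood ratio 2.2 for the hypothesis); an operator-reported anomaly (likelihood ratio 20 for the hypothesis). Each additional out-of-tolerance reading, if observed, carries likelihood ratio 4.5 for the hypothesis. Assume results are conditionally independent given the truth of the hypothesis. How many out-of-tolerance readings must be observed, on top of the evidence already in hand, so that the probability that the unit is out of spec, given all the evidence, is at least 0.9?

4

Prior odds = 0.002/0.998 = 1/499.
Combined Bayes factor of the evidence already in hand = 2.2 × 20 = 44.
Odds after that evidence = (1/499) × 44 = 44/499.
Target odds = 0.9/0.1 = 9.
Need 4.5ⁿ ≥ 9 ÷ (44/499) = 4491/44.
4.5³ = 91.125 falls short of 4491/44 but 4.5⁴ = 410.0625 reaches it, so n = 4.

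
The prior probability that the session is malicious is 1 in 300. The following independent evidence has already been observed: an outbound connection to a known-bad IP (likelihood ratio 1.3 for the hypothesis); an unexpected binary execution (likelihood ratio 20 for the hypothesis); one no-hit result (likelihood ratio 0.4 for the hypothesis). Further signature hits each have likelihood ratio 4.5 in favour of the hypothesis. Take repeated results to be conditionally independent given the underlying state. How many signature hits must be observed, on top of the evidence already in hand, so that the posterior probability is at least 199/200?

Prior odds = (1/300)/(299/300) = 1/299.
Combined Bayes factor of the evidence already in hand = 1.3 × 20 × 0.4 = 10.4.
Odds after that evidence = (1/299) × 10.4 = 4/115.
Target odds = 0.995/0.005 = 199.
Need 4.5ⁿ ≥ 199 ÷ (4/115) = 5721.25.
4.5⁵ = 1845.28125 falls short of 5721.25 but 4.5⁶ = 8303.765625 reaches it, so n = 6.

6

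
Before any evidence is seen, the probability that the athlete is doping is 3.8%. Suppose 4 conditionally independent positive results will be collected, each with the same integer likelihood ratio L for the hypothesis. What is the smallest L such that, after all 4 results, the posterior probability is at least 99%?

8

Prior odds = 0.038/0.962 = 19/481.
Target odds = 0.99/0.01 = 99.
Need L⁴ ≥ 99 ÷ (19/481) = 47619/19.
7⁴ = 2401 < 47619/19 ≤ 4096 = 8⁴, so L = 8.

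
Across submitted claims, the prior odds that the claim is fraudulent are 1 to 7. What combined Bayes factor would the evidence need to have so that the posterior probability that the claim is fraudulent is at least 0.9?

63

Prior odds = 1/7.
Target odds = 0.9/0.1 = 9.
Required Bayes factor = 9 ÷ (1/7) = 63.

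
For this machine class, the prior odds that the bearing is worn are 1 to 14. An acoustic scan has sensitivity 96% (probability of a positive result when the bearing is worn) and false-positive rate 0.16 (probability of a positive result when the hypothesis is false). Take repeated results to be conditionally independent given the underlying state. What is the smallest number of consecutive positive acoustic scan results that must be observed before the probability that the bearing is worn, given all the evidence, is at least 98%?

4

Prior odds = 1/14.
Likelihood ratio of a positive result = 0.96/0.16 = 6.
Target odds: 0.98 ÷ 0.02 = 49.
Require 6ⁿ ≥ 49 ÷ (1/14) = 686.
6³ = 216 falls short of 686 but 6⁴ = 1296 reaches it, so n = 4.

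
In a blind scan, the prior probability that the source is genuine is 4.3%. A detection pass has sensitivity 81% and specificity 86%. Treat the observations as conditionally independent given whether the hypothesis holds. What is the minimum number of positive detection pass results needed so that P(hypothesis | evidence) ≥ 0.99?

5

Prior odds: 0.043 ÷ 0.957 = 43/957.
False-positive rate = 1 − 0.86 = 0.14; likelihood ratio of a positive = 0.81/0.14 = 81/14.
Target posterior odds = 0.99/0.01 = 99.
Need (43/957) × (81/14)ⁿ ≥ 99, i.e. (81/14)ⁿ ≥ 94743/43.
(81/14)⁴ = 43046721/38416 falls short of 94743/43 but (81/14)⁵ ≈6483.13 reaches it, so n = 5.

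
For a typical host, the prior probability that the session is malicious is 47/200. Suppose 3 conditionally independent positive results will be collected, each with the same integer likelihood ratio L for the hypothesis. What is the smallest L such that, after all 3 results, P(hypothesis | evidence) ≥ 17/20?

Prior odds = 0.235/0.765 = 47/153.
Target odds = 0.85/0.15 = 17/3.
Need L³ ≥ 17/3 ÷ (47/153) = 867/47.
2³ = 8 < 867/47 ≤ 27 = 3³, so L = 3.

3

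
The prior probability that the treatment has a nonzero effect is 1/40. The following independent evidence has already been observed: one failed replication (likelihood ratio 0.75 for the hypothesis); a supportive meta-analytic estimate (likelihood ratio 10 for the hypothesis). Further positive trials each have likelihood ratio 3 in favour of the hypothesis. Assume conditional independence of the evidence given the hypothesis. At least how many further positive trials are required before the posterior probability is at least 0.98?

Prior odds = 0.025/0.975 = 1/39.
Combined Bayes factor of the evidence already in hand = 0.75 × 10 = 7.5.
Odds after that evidence = (1/39) × 7.5 = 5/26.
Target odds = 0.98/0.02 = 49.
Need 3ⁿ ≥ 49 ÷ (5/26) = 254.8.
3⁵ = 243 falls short of 254.8 but 3⁶ = 729 reaches it, so n = 6.

6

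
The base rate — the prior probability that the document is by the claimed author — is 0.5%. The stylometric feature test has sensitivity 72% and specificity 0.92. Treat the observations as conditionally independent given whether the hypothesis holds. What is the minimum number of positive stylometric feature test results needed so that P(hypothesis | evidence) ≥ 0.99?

Prior odds = 0.005/0.995 = 1/199.
False-positive rate = 1 − 0.92 = 0.08; likelihood ratio of a positive = 0.72/0.08 = 9.
Target posterior odds = 0.99/0.01 = 99.
Require 9ⁿ ≥ 99 ÷ (1/199) = 19701.
9⁴ = 6561 falls short of 19701 but 9⁵ = 59049 reaches it, so n = 5.

5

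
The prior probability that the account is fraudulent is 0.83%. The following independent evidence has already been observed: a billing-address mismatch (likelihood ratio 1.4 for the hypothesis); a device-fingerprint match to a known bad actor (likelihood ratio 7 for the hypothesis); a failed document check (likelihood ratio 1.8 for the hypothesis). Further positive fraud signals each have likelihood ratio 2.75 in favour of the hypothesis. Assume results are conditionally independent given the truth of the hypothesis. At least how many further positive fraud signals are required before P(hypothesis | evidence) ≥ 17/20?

Prior odds = 0.0083/0.9917 = 83/9917.
Combined Bayes factor of the evidence already in hand = 1.4 × 7 × 1.8 = 17.64.
Odds after that evidence = (83/9917) × 17.64 = 36603/247925.
Target odds = 0.85/0.15 = 17/3.
Need 2.75ⁿ ≥ 17/3 ÷ (36603/247925) = 4214725/109809.
2.75³ = 20.796875 falls short of 4214725/109809 but 2.75⁴ = 57.19140625 reaches it, so n = 4.

4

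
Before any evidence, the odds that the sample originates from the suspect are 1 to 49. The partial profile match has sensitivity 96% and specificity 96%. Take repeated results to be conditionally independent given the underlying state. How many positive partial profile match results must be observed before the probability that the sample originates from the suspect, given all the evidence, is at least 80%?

2

Prior odds = 1/49.
False-positive rate = 1 − 0.96 = 0.04; likelihood ratio of a positive = 0.96/0.04 = 24.
Target odds: 0.8 ÷ 0.2 = 4.
Require 24ⁿ ≥ 4 ÷ (1/49) = 196.
24¹ = 24 falls short of 196 but 24² = 576 reaches it, so n = 2.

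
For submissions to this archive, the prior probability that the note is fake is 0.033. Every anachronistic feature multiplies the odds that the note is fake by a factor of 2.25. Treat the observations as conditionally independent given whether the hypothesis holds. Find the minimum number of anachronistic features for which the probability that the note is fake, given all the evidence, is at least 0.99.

10

Prior odds = 0.033/0.967 = 33/967.
Likelihood ratio per anachronistic feature = 2.25.
Target odds: 0.99 ÷ 0.01 = 99.
Require 2.25ⁿ ≥ 99 ÷ (33/967) = 2901.
2.25⁹ = 387420489/262144 falls short of 2901 but 2.25¹⁰ ≈3325.26 reaches it, so n = 10.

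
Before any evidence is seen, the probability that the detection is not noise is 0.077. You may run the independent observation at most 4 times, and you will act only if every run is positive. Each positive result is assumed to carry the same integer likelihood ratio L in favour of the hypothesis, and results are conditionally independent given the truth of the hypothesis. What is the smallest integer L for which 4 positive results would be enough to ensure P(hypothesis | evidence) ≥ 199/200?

Prior odds = 0.077/0.923 = 77/923.
Target odds = 0.995/0.005 = 199.
Need L⁴ ≥ 199 ÷ (77/923) = 183677/77.
6⁴ = 1296 < 183677/77 ≤ 2401 = 7⁴, so L = 7.

7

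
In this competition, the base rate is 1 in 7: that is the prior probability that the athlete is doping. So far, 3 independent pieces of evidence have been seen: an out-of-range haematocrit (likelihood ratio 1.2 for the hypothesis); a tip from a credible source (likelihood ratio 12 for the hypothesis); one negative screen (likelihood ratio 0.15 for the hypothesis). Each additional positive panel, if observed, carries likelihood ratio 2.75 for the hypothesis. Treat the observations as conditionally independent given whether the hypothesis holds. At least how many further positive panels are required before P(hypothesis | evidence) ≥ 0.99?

6

Prior odds = (1/7)/(6/7) = 1/6.
Combined Bayes factor of the evidence already in hand = 1.2 × 12 × 0.15 = 2.16.
Odds after that evidence = (1/6) × 2.16 = 0.36.
Target odds = 0.99/0.01 = 99.
Need 2.75ⁿ ≥ 99 ÷ 0.36 = 275.
2.75⁵ = 161051/1024 falls short of 275 but 2.75⁶ = 1771561/4096 reaches it, so n = 6.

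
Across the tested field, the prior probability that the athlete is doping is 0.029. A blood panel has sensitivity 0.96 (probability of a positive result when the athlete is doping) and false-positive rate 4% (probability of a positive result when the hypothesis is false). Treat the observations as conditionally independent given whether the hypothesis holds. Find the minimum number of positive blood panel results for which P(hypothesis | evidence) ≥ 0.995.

3

Prior odds = 0.029/0.971 = 29/971.
Likelihood ratio of a positive result = 0.96/0.04 = 24.
Target posterior odds = 0.995/0.005 = 199.
Require 24ⁿ ≥ 199 ÷ (29/971) = 193229/29.
24² = 576 falls short of 193229/29 but 24³ = 13824 reaches it, so n = 3.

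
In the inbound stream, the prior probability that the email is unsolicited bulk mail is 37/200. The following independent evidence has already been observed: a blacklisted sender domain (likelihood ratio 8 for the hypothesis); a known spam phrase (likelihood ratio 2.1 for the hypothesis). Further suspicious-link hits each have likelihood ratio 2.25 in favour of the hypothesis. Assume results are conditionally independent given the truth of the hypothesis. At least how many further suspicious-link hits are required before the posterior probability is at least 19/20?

Prior odds = 0.185/0.815 = 37/163.
Combined Bayes factor of the evidence already in hand = 8 × 2.1 = 16.8.
Odds after that evidence = (37/163) × 16.8 = 3108/815.
Target odds = 0.95/0.05 = 19.
Need 2.25ⁿ ≥ 19 ÷ (3108/815) = 15485/3108.
2.25¹ = 2.25 falls short of 15485/3108 but 2.25² = 5.0625 reaches it, so n = 2.

2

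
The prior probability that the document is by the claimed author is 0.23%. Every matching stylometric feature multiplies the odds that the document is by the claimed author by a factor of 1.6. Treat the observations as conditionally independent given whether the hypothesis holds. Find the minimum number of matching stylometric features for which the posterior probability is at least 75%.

16

Prior odds = 0.0023/0.9977 = 23/9977.
Likelihood ratio per matching stylometric feature = 1.6.
Target posterior odds = 0.75/0.25 = 3.
Require 1.6ⁿ ≥ 3 ÷ (23/9977) = 29931/23.
1.6¹⁵ ≈1152.92 falls short of 29931/23 but 1.6¹⁶ ≈1844.67 reaches it, so n = 16.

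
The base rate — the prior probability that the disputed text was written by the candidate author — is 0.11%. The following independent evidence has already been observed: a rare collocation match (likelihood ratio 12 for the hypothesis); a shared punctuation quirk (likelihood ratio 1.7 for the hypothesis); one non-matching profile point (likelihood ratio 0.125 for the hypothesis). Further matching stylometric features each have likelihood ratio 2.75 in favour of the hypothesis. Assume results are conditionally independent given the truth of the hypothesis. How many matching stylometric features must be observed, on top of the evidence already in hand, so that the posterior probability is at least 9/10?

8

Prior odds = 0.0011/0.9989 = 11/9989.
Combined Bayes factor of the evidence already in hand = 12 × 1.7 × 0.125 = 2.55.
Odds after that evidence = (11/9989) × 2.55 = 561/199780.
Target odds = 0.9/0.1 = 9.
Need 2.75ⁿ ≥ 9 ÷ (561/199780) = 599340/187.
2.75⁷ = 19487171/16384 falls short of 599340/187 but 2.75⁸ = 214358881/65536 reaches it, so n = 8.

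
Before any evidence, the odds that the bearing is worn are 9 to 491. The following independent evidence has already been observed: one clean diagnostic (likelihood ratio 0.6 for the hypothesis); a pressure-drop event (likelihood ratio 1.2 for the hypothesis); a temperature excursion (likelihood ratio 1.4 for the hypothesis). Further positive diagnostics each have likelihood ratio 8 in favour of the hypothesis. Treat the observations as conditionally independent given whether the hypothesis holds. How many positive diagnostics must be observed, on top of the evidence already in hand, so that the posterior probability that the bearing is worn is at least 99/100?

5

Prior odds = 9/491.
Combined Bayes factor of the evidence already in hand = 0.6 × 1.2 × 1.4 = 1.008.
Odds after that evidence = (9/491) × 1.008 = 1134/61375.
Target odds = 0.99/0.01 = 99.
Need 8ⁿ ≥ 99 ÷ (1134/61375) = 675125/126.
8⁴ = 4096 falls short of 675125/126 but 8⁵ = 32768 reaches it, so n = 5.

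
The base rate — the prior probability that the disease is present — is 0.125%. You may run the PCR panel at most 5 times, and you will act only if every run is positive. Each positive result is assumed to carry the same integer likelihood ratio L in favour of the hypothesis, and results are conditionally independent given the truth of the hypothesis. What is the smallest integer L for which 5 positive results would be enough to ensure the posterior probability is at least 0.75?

5

Prior odds = 0.00125/0.99875 = 1/799.
Target odds = 0.75/0.25 = 3.
Need L⁵ ≥ 3 ÷ (1/799) = 2397.
4⁵ = 1024 < 2397 ≤ 3125 = 5⁵, so L = 5.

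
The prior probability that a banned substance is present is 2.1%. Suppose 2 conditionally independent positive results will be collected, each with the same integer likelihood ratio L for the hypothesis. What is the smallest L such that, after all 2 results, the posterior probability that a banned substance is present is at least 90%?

21

Prior odds = 0.021/0.979 = 21/979.
Target odds = 0.9/0.1 = 9.
Need L² ≥ 9 ÷ (21/979) = 2937/7.
20² = 400 < 2937/7 ≤ 441 = 21², so L = 21.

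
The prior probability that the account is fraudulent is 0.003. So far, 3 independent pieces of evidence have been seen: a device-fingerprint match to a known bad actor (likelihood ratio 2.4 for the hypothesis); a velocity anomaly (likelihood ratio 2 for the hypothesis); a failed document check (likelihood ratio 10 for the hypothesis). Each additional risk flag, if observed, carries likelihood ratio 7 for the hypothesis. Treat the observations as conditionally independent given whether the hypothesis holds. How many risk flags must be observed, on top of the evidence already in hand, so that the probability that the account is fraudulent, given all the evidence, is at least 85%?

2

Prior odds = 0.003/0.997 = 3/997.
Combined Bayes factor of the evidence already in hand = 2.4 × 2 × 10 = 48.
Odds after that evidence = (3/997) × 48 = 144/997.
Target odds = 0.85/0.15 = 17/3.
Need 7ⁿ ≥ 17/3 ÷ (144/997) = 16949/432.
7¹ = 7 falls short of 16949/432 but 7² = 49 reaches it, so n = 2.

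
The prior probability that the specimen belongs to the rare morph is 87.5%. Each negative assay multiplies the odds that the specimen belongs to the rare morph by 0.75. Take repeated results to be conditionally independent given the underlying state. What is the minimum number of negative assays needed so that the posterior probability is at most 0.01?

Prior odds: 0.875 ÷ 0.125 = 7.
Likelihood ratio per negative assay = 0.75.
Target odds: 0.01 ÷ 0.99 = 1/99.
Require 0.75ⁿ ≤ 1/99 ÷ 7 = 1/693.
0.75²² ≈0.00178381 is still above 1/693 but 0.75²³ ≈0.00133786 is at or below it, so n = 23.

23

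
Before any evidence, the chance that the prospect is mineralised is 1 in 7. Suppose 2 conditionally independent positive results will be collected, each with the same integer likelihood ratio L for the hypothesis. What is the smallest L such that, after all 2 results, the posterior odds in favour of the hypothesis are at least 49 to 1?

18

Prior odds = (1/7)/(6/7) = 1/6.
Target odds = 49.
Need L² ≥ 49 ÷ (1/6) = 294.
17² = 289 < 294 ≤ 324 = 18², so L = 18.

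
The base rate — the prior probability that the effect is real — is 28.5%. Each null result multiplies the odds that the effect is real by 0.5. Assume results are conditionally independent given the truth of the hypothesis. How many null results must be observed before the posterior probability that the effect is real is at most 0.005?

Prior odds: 0.285 ÷ 0.715 = 57/143.
Likelihood ratio per null result = 0.5.
Target odds: 0.005 ÷ 0.995 = 1/199.
Need (57/143) × 0.5ⁿ ≤ 1/199, i.e. 0.5ⁿ ≤ 143/11343.
0.5⁶ = 0.015625 is still above 143/11343 but 0.5⁷ = 0.0078125 is at or below it, so n = 7.

7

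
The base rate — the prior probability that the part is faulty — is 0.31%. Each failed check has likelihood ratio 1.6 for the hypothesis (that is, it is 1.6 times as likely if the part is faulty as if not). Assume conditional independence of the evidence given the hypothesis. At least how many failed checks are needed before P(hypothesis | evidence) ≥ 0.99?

Prior odds = 0.0031/0.9969 = 31/9969.
Likelihood ratio per failed check = 1.6.
Target posterior odds = 0.99/0.01 = 99.
Require 1.6ⁿ ≥ 99 ÷ (31/9969) = 986931/31.
1.6²² ≈30948.5 falls short of 986931/31 but 1.6²³ ≈49517.6 reaches it, so n = 23.

23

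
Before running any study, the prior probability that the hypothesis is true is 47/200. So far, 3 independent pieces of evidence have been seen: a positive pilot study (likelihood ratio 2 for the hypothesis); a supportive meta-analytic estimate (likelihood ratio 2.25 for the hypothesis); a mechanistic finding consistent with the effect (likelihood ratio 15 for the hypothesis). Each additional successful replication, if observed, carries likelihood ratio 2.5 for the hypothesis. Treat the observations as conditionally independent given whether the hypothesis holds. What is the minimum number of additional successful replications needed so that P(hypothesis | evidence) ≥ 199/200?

3

Prior odds = 0.235/0.765 = 47/153.
Combined Bayes factor of the evidence already in hand = 2 × 2.25 × 15 = 67.5.
Odds after that evidence = (47/153) × 67.5 = 705/34.
Target odds = 0.995/0.005 = 199.
Need 2.5ⁿ ≥ 199 ÷ (705/34) = 6766/705.
2.5² = 6.25 falls short of 6766/705 but 2.5³ = 15.625 reaches it, so n = 3.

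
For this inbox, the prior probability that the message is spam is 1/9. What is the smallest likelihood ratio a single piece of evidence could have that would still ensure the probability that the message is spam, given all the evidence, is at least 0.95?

Prior odds = (1/9)/(8/9) = 0.125.
Target odds = 0.95/0.05 = 19.
Required Bayes factor = 19 ÷ 0.125 = 152.

152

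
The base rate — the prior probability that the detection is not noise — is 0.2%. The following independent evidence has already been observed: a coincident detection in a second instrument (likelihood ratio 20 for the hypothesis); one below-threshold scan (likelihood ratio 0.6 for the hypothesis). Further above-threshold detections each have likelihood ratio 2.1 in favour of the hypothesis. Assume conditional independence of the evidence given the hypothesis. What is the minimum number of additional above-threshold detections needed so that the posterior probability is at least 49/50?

Prior odds = 0.002/0.998 = 1/499.
Combined Bayes factor of the evidence already in hand = 20 × 0.6 = 12.
Odds after that evidence = (1/499) × 12 = 12/499.
Target odds = 0.98/0.02 = 49.
Need 2.1ⁿ ≥ 49 ÷ (12/499) = 24451/12.
2.1¹⁰ ≈1667.99 falls short of 24451/12 but 2.1¹¹ ≈3502.78 reaches it, so n = 11.

11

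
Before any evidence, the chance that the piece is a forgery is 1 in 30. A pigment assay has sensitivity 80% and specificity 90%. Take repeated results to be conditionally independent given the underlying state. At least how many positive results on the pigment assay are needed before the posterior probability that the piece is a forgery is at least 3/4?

3

Prior odds: (1/30) ÷ (29/30) = 1/29.
False-positive rate = 1 − 0.9 = 0.1; likelihood ratio of a positive = 0.8/0.1 = 8.
Target posterior odds = 0.75/0.25 = 3.
Need (1/29) × 8ⁿ ≥ 3, i.e. 8ⁿ ≥ 87.
8² = 64 falls short of 87 but 8³ = 512 reaches it, so n = 3.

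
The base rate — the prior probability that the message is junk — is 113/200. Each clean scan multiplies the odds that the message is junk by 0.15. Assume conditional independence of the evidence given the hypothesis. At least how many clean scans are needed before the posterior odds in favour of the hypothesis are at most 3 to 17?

Prior odds = 0.565/0.435 = 113/87.
Likelihood ratio per clean scan = 0.15.
Target odds = 3/17.
Need (113/87) × 0.15ⁿ ≤ 3/17, i.e. 0.15ⁿ ≤ 261/1921.
0.15¹ = 0.15 is still above 261/1921 but 0.15² = 0.0225 is at or below it, so n = 2.

2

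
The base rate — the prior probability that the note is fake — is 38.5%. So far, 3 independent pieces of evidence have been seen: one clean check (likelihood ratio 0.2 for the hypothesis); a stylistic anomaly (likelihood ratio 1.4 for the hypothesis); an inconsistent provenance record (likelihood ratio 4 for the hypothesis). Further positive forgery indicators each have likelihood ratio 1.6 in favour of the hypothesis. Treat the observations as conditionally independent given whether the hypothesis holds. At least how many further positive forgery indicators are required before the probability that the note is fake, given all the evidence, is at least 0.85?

Prior odds = 0.385/0.615 = 77/123.
Combined Bayes factor of the evidence already in hand = 0.2 × 1.4 × 4 = 1.12.
Odds after that evidence = (77/123) × 1.12 = 2156/3075.
Target odds = 0.85/0.15 = 17/3.
Need 1.6ⁿ ≥ 17/3 ÷ (2156/3075) = 17425/2156.
1.6⁴ = 6.5536 falls short of 17425/2156 but 1.6⁵ = 10.48576 reaches it, so n = 5.

5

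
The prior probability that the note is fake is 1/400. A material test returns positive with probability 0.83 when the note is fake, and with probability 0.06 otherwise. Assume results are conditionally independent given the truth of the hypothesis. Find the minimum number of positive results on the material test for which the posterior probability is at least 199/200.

5

Prior odds: 0.0025 ÷ 0.9975 = 1/399.
Likelihood ratio of a positive result = 0.83/0.06 = 83/6.
Target odds: 0.995 ÷ 0.005 = 199.
Need (1/399) × (83/6)ⁿ ≥ 199, i.e. (83/6)ⁿ ≥ 79401.
(83/6)⁴ = 47458321/1296 falls short of 79401 but (83/6)⁵ ≈506564 reaches it, so n = 5.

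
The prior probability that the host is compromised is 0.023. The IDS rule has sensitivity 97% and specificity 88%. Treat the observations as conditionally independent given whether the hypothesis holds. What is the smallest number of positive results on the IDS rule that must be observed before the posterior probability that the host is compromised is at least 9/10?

3

Prior odds: 0.023 ÷ 0.977 = 23/977.
False-positive rate = 1 − 0.88 = 0.12; likelihood ratio of a positive = 0.97/0.12 = 97/12.
Target odds: 0.9 ÷ 0.1 = 9.
Require (97/12)ⁿ ≥ 9 ÷ (23/977) = 8793/23.
(97/12)² = 9409/144 falls short of 8793/23 but (97/12)³ = 912673/1728 reaches it, so n = 3.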